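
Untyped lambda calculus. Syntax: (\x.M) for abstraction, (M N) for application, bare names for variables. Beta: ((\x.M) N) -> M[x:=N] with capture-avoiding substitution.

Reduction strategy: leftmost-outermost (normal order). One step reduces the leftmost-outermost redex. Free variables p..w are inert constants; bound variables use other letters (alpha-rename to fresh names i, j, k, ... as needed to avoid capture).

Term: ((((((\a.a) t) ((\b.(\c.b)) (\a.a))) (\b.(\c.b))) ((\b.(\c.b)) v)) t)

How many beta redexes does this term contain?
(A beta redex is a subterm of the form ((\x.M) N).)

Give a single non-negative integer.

Term: ((((((\a.a) t) ((\b.(\c.b)) (\a.a))) (\b.(\c.b))) ((\b.(\c.b)) v)) t)
  Redex: ((\a.a) t)
  Redex: ((\b.(\c.b)) (\a.a))
  Redex: ((\b.(\c.b)) v)
Total redexes: 3

Answer: 3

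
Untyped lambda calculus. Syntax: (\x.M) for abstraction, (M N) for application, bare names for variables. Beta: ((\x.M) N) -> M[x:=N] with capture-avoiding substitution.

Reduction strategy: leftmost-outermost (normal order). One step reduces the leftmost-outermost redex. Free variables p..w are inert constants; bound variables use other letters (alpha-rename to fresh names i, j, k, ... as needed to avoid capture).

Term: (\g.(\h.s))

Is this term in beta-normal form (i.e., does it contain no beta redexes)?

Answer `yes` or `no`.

Term: (\g.(\h.s))
No beta redexes found.

Answer: yes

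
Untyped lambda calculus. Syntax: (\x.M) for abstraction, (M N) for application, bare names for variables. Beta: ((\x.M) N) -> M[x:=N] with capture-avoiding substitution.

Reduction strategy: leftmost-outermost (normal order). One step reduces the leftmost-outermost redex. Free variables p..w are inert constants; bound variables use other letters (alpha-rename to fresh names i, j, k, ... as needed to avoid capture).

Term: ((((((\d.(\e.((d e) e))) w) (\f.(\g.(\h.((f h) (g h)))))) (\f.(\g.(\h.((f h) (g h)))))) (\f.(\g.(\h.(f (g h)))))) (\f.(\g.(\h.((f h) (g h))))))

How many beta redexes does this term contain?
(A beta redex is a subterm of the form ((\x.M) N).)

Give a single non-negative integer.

Term: ((((((\d.(\e.((d e) e))) w) (\f.(\g.(\h.((f h) (g h)))))) (\f.(\g.(\h.((f h) (g h)))))) (\f.(\g.(\h.(f (g h)))))) (\f.(\g.(\h.((f h) (g h))))))
  Redex: ((\d.(\e.((d e) e))) w)
Total redexes: 1

Answer: 1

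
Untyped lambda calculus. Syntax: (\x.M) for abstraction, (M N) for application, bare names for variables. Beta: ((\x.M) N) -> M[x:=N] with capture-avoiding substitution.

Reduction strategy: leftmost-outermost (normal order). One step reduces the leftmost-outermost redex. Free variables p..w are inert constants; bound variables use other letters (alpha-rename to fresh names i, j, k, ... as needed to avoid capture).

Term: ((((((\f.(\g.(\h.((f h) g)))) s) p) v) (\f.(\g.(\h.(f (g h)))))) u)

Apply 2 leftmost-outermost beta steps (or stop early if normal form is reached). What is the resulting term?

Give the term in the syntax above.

Answer: ((((\h.((s h) p)) v) (\f.(\g.(\h.(f (g h)))))) u)

Derivation:
Step 0: ((((((\f.(\g.(\h.((f h) g)))) s) p) v) (\f.(\g.(\h.(f (g h)))))) u)
Step 1: (((((\g.(\h.((s h) g))) p) v) (\f.(\g.(\h.(f (g h)))))) u)
Step 2: ((((\h.((s h) p)) v) (\f.(\g.(\h.(f (g h)))))) u)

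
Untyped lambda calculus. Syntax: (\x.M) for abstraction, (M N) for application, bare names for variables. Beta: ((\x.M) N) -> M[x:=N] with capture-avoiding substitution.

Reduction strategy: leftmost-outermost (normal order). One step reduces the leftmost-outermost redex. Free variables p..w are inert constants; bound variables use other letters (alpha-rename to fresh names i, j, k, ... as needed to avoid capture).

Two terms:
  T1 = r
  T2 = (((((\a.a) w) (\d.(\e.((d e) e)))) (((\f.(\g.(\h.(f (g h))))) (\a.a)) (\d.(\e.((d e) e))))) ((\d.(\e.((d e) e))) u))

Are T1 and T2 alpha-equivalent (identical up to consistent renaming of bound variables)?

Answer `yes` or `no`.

Answer: no

Derivation:
Term 1: r
Term 2: (((((\a.a) w) (\d.(\e.((d e) e)))) (((\f.(\g.(\h.(f (g h))))) (\a.a)) (\d.(\e.((d e) e))))) ((\d.(\e.((d e) e))) u))
Alpha-equivalence: compare structure up to binder renaming.
Result: False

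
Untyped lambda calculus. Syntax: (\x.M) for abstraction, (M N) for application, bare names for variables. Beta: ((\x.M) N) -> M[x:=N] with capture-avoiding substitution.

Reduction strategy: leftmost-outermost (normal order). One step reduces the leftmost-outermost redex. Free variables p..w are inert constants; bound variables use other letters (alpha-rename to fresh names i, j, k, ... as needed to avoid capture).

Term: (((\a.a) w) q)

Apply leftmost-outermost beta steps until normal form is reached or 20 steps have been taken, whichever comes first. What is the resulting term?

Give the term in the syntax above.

Answer: (w q)

Derivation:
Step 0: (((\a.a) w) q)
Step 1: (w q)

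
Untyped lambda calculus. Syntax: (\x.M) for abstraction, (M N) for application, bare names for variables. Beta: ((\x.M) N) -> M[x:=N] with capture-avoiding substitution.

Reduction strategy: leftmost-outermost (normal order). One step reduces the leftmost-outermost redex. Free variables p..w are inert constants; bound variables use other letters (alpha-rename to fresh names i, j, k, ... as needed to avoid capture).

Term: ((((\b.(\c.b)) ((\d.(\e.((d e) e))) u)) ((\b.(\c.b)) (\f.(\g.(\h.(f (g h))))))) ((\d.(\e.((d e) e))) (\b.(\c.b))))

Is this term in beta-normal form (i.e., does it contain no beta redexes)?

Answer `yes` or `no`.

Answer: no

Derivation:
Term: ((((\b.(\c.b)) ((\d.(\e.((d e) e))) u)) ((\b.(\c.b)) (\f.(\g.(\h.(f (g h))))))) ((\d.(\e.((d e) e))) (\b.(\c.b))))
Found 4 beta redex(es).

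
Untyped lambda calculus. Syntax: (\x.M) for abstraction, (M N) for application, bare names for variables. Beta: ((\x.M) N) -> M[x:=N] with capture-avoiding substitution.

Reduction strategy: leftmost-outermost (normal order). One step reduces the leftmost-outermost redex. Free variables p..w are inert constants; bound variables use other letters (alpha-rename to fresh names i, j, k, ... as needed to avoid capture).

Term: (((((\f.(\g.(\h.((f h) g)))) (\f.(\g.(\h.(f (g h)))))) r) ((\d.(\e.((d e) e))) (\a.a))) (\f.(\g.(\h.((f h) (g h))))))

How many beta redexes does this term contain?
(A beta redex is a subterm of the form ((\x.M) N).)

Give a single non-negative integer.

Answer: 2

Derivation:
Term: (((((\f.(\g.(\h.((f h) g)))) (\f.(\g.(\h.(f (g h)))))) r) ((\d.(\e.((d e) e))) (\a.a))) (\f.(\g.(\h.((f h) (g h))))))
  Redex: ((\f.(\g.(\h.((f h) g)))) (\f.(\g.(\h.(f (g h))))))
  Redex: ((\d.(\e.((d e) e))) (\a.a))
Total redexes: 2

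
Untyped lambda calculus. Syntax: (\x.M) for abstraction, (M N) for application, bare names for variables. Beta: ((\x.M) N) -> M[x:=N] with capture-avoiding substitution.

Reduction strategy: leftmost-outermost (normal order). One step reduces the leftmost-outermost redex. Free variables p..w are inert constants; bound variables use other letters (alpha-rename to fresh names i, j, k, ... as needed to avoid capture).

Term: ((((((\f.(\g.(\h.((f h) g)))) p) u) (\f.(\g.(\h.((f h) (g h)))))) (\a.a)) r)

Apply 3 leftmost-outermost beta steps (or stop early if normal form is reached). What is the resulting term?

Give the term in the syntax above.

Step 0: ((((((\f.(\g.(\h.((f h) g)))) p) u) (\f.(\g.(\h.((f h) (g h)))))) (\a.a)) r)
Step 1: (((((\g.(\h.((p h) g))) u) (\f.(\g.(\h.((f h) (g h)))))) (\a.a)) r)
Step 2: ((((\h.((p h) u)) (\f.(\g.(\h.((f h) (g h)))))) (\a.a)) r)
Step 3: ((((p (\f.(\g.(\h.((f h) (g h)))))) u) (\a.a)) r)

Answer: ((((p (\f.(\g.(\h.((f h) (g h)))))) u) (\a.a)) r)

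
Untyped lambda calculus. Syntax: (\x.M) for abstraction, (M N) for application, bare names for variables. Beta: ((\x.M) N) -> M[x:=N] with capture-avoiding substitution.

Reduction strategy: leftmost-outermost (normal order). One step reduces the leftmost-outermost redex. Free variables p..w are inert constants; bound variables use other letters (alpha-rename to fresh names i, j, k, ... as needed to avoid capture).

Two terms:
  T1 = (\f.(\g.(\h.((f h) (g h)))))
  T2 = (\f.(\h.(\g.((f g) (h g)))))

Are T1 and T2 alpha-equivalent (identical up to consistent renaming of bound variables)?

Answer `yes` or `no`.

Term 1: (\f.(\g.(\h.((f h) (g h)))))
Term 2: (\f.(\h.(\g.((f g) (h g)))))
Alpha-equivalence: compare structure up to binder renaming.
Result: True

Answer: yes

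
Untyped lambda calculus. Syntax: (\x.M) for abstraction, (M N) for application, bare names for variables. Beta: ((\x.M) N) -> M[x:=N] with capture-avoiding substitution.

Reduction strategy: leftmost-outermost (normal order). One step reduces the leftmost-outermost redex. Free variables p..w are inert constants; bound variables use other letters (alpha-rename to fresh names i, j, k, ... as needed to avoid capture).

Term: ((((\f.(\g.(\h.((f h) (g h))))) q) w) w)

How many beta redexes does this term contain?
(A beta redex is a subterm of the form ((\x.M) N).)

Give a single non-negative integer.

Answer: 1

Derivation:
Term: ((((\f.(\g.(\h.((f h) (g h))))) q) w) w)
  Redex: ((\f.(\g.(\h.((f h) (g h))))) q)
Total redexes: 1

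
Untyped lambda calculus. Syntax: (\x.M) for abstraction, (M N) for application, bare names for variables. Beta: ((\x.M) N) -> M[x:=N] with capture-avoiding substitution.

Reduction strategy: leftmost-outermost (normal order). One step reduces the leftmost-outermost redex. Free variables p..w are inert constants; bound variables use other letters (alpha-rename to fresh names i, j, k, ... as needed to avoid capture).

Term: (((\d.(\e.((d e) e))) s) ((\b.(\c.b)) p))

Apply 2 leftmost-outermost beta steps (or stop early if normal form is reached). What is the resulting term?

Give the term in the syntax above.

Answer: ((s ((\b.(\c.b)) p)) ((\b.(\c.b)) p))

Derivation:
Step 0: (((\d.(\e.((d e) e))) s) ((\b.(\c.b)) p))
Step 1: ((\e.((s e) e)) ((\b.(\c.b)) p))
Step 2: ((s ((\b.(\c.b)) p)) ((\b.(\c.b)) p))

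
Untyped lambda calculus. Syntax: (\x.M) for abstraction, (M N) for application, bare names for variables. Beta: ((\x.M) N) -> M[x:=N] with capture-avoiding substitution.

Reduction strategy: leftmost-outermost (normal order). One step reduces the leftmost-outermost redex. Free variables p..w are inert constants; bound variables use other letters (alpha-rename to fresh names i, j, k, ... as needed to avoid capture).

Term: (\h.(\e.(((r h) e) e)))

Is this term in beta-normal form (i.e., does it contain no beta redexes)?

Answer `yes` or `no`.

Answer: yes

Derivation:
Term: (\h.(\e.(((r h) e) e)))
No beta redexes found.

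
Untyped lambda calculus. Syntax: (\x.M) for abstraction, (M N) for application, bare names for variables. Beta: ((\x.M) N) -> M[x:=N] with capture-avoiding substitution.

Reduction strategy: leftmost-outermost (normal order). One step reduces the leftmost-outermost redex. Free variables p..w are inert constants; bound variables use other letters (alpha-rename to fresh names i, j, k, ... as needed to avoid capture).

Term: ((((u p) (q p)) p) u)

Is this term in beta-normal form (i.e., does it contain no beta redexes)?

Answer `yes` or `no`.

Answer: yes

Derivation:
Term: ((((u p) (q p)) p) u)
No beta redexes found.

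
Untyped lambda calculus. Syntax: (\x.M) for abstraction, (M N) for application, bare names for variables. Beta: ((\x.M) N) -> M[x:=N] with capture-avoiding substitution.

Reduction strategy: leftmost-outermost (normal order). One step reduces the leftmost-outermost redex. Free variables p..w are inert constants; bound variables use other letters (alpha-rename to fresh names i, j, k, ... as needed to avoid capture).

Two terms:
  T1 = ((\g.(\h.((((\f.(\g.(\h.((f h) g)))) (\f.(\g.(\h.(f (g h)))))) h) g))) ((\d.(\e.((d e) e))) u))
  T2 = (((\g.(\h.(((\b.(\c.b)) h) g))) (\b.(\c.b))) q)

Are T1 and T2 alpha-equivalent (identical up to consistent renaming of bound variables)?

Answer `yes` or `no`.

Answer: no

Derivation:
Term 1: ((\g.(\h.((((\f.(\g.(\h.((f h) g)))) (\f.(\g.(\h.(f (g h)))))) h) g))) ((\d.(\e.((d e) e))) u))
Term 2: (((\g.(\h.(((\b.(\c.b)) h) g))) (\b.(\c.b))) q)
Alpha-equivalence: compare structure up to binder renaming.
Result: False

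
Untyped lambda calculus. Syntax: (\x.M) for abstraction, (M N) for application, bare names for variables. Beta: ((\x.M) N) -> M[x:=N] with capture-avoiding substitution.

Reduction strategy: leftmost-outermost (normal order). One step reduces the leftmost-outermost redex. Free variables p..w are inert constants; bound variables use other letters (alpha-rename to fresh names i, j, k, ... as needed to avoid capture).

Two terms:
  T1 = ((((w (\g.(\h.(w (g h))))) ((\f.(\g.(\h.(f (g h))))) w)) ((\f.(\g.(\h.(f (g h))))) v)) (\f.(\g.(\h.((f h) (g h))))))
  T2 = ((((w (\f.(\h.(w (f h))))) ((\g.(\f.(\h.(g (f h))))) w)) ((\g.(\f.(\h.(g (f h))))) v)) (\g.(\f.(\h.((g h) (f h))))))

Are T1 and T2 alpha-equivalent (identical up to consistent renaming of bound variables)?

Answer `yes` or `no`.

Term 1: ((((w (\g.(\h.(w (g h))))) ((\f.(\g.(\h.(f (g h))))) w)) ((\f.(\g.(\h.(f (g h))))) v)) (\f.(\g.(\h.((f h) (g h))))))
Term 2: ((((w (\f.(\h.(w (f h))))) ((\g.(\f.(\h.(g (f h))))) w)) ((\g.(\f.(\h.(g (f h))))) v)) (\g.(\f.(\h.((g h) (f h))))))
Alpha-equivalence: compare structure up to binder renaming.
Result: True

Answer: yes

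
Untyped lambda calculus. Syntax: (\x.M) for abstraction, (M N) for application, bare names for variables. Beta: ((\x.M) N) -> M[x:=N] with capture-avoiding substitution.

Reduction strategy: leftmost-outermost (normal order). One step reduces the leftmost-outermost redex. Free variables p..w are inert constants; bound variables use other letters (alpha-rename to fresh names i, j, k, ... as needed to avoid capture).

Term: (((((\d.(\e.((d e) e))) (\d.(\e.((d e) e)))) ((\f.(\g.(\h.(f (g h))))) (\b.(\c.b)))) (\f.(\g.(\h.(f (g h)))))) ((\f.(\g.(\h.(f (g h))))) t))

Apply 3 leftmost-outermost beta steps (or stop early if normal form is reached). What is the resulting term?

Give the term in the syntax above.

Step 0: (((((\d.(\e.((d e) e))) (\d.(\e.((d e) e)))) ((\f.(\g.(\h.(f (g h))))) (\b.(\c.b)))) (\f.(\g.(\h.(f (g h)))))) ((\f.(\g.(\h.(f (g h))))) t))
Step 1: ((((\e.(((\d.(\e.((d e) e))) e) e)) ((\f.(\g.(\h.(f (g h))))) (\b.(\c.b)))) (\f.(\g.(\h.(f (g h)))))) ((\f.(\g.(\h.(f (g h))))) t))
Step 2: (((((\d.(\e.((d e) e))) ((\f.(\g.(\h.(f (g h))))) (\b.(\c.b)))) ((\f.(\g.(\h.(f (g h))))) (\b.(\c.b)))) (\f.(\g.(\h.(f (g h)))))) ((\f.(\g.(\h.(f (g h))))) t))
Step 3: ((((\e.((((\f.(\g.(\h.(f (g h))))) (\b.(\c.b))) e) e)) ((\f.(\g.(\h.(f (g h))))) (\b.(\c.b)))) (\f.(\g.(\h.(f (g h)))))) ((\f.(\g.(\h.(f (g h))))) t))

Answer: ((((\e.((((\f.(\g.(\h.(f (g h))))) (\b.(\c.b))) e) e)) ((\f.(\g.(\h.(f (g h))))) (\b.(\c.b)))) (\f.(\g.(\h.(f (g h)))))) ((\f.(\g.(\h.(f (g h))))) t))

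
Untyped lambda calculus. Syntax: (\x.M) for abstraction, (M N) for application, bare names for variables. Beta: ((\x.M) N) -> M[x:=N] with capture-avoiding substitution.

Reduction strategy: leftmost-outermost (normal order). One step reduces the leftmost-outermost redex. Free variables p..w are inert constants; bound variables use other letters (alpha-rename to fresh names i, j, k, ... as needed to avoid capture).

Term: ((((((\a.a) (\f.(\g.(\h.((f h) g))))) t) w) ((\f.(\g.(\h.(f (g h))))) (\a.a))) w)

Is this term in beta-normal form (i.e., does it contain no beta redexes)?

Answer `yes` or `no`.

Term: ((((((\a.a) (\f.(\g.(\h.((f h) g))))) t) w) ((\f.(\g.(\h.(f (g h))))) (\a.a))) w)
Found 2 beta redex(es).

Answer: no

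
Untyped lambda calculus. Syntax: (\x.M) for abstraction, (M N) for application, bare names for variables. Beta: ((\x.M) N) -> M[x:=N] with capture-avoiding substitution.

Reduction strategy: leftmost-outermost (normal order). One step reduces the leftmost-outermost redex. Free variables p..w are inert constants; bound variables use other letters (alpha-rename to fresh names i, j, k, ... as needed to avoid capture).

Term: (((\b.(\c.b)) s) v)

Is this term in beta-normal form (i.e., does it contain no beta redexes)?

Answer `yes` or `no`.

Term: (((\b.(\c.b)) s) v)
Found 1 beta redex(es).

Answer: no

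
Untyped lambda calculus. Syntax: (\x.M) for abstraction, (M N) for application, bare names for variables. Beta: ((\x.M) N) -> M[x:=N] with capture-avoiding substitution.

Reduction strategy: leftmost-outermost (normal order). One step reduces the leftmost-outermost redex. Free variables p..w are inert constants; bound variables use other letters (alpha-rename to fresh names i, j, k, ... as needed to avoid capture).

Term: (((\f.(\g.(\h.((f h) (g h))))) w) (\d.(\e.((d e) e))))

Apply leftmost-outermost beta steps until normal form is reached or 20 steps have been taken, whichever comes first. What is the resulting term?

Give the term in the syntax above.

Answer: (\h.((w h) (\e.((h e) e))))

Derivation:
Step 0: (((\f.(\g.(\h.((f h) (g h))))) w) (\d.(\e.((d e) e))))
Step 1: ((\g.(\h.((w h) (g h)))) (\d.(\e.((d e) e))))
Step 2: (\h.((w h) ((\d.(\e.((d e) e))) h)))
Step 3: (\h.((w h) (\e.((h e) e))))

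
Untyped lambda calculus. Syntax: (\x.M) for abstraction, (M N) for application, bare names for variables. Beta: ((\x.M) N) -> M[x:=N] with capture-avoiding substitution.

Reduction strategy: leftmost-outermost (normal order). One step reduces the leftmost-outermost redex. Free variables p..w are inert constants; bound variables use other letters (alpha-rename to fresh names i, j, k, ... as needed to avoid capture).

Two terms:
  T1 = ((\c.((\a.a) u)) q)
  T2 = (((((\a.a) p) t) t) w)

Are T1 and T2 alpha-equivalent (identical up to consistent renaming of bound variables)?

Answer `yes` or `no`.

Term 1: ((\c.((\a.a) u)) q)
Term 2: (((((\a.a) p) t) t) w)
Alpha-equivalence: compare structure up to binder renaming.
Result: False

Answer: no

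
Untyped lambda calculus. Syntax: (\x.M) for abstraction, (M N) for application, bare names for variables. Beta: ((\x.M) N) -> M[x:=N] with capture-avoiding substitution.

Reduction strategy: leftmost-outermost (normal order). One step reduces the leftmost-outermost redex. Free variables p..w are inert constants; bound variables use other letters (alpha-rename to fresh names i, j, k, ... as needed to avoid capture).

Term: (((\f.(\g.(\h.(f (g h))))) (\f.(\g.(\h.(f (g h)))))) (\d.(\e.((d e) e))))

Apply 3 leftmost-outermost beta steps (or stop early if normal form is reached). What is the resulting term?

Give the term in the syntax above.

Answer: (\h.(\g.(\i.(((\d.(\e.((d e) e))) h) (g i)))))

Derivation:
Step 0: (((\f.(\g.(\h.(f (g h))))) (\f.(\g.(\h.(f (g h)))))) (\d.(\e.((d e) e))))
Step 1: ((\g.(\h.((\f.(\g.(\h.(f (g h))))) (g h)))) (\d.(\e.((d e) e))))
Step 2: (\h.((\f.(\g.(\h.(f (g h))))) ((\d.(\e.((d e) e))) h)))
Step 3: (\h.(\g.(\i.(((\d.(\e.((d e) e))) h) (g i)))))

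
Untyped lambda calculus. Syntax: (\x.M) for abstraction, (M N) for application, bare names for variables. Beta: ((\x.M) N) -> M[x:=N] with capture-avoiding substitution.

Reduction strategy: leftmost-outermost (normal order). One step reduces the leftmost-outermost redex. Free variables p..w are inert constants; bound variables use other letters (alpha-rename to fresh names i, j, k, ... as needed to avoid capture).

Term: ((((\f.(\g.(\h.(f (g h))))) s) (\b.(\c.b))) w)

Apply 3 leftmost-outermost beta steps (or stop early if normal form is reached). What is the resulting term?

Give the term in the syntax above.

Step 0: ((((\f.(\g.(\h.(f (g h))))) s) (\b.(\c.b))) w)
Step 1: (((\g.(\h.(s (g h)))) (\b.(\c.b))) w)
Step 2: ((\h.(s ((\b.(\c.b)) h))) w)
Step 3: (s ((\b.(\c.b)) w))

Answer: (s ((\b.(\c.b)) w))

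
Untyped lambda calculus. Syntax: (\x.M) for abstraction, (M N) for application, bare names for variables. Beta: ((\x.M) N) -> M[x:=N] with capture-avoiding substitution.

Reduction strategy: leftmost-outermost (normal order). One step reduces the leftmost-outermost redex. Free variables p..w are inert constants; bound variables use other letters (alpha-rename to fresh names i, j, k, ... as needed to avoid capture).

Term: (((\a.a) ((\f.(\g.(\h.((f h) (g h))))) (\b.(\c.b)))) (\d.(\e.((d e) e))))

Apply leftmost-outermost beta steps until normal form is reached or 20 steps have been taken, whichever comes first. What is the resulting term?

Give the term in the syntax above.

Answer: (\h.h)

Derivation:
Step 0: (((\a.a) ((\f.(\g.(\h.((f h) (g h))))) (\b.(\c.b)))) (\d.(\e.((d e) e))))
Step 1: (((\f.(\g.(\h.((f h) (g h))))) (\b.(\c.b))) (\d.(\e.((d e) e))))
Step 2: ((\g.(\h.(((\b.(\c.b)) h) (g h)))) (\d.(\e.((d e) e))))
Step 3: (\h.(((\b.(\c.b)) h) ((\d.(\e.((d e) e))) h)))
Step 4: (\h.((\c.h) ((\d.(\e.((d e) e))) h)))
Step 5: (\h.h)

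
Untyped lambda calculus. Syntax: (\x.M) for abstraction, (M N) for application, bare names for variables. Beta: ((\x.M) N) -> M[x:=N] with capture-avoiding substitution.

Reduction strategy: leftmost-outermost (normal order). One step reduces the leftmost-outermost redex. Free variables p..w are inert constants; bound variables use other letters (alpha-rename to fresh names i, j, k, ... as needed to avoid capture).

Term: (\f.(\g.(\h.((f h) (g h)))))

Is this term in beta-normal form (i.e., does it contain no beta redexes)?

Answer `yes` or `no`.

Term: (\f.(\g.(\h.((f h) (g h)))))
No beta redexes found.

Answer: yes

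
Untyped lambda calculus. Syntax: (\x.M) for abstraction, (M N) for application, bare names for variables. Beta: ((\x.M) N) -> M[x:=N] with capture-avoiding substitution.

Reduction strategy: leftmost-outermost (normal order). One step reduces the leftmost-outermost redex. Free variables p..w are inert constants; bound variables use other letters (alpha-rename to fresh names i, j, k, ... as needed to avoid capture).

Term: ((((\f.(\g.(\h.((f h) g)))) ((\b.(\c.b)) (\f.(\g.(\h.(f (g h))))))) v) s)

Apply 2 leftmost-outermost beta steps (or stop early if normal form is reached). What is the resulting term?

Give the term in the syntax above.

Answer: ((\h.((((\b.(\c.b)) (\f.(\g.(\h.(f (g h)))))) h) v)) s)

Derivation:
Step 0: ((((\f.(\g.(\h.((f h) g)))) ((\b.(\c.b)) (\f.(\g.(\h.(f (g h))))))) v) s)
Step 1: (((\g.(\h.((((\b.(\c.b)) (\f.(\g.(\h.(f (g h)))))) h) g))) v) s)
Step 2: ((\h.((((\b.(\c.b)) (\f.(\g.(\h.(f (g h)))))) h) v)) s)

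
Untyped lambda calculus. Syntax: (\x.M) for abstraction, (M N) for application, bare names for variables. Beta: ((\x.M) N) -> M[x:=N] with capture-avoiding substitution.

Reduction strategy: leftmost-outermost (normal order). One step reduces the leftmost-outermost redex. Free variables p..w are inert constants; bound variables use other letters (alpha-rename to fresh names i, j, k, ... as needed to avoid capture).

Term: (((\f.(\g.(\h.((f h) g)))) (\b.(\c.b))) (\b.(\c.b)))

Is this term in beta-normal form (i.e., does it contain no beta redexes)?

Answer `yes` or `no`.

Answer: no

Derivation:
Term: (((\f.(\g.(\h.((f h) g)))) (\b.(\c.b))) (\b.(\c.b)))
Found 1 beta redex(es).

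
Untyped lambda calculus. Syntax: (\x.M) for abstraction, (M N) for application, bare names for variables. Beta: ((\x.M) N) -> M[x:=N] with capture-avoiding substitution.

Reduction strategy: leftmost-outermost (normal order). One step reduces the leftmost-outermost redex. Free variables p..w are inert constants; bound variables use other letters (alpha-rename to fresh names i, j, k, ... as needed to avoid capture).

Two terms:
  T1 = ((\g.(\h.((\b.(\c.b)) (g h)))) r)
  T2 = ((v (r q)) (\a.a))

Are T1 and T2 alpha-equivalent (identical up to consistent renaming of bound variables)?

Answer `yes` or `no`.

Term 1: ((\g.(\h.((\b.(\c.b)) (g h)))) r)
Term 2: ((v (r q)) (\a.a))
Alpha-equivalence: compare structure up to binder renaming.
Result: False

Answer: no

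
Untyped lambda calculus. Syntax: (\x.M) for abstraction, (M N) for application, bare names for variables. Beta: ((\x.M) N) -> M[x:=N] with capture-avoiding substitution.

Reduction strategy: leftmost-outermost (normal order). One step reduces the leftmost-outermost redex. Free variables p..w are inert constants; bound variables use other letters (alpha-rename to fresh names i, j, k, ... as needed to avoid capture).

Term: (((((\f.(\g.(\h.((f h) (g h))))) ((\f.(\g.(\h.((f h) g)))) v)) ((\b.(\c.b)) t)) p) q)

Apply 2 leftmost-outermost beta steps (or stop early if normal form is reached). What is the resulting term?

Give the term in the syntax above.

Answer: (((\h.((((\f.(\g.(\h.((f h) g)))) v) h) (((\b.(\c.b)) t) h))) p) q)

Derivation:
Step 0: (((((\f.(\g.(\h.((f h) (g h))))) ((\f.(\g.(\h.((f h) g)))) v)) ((\b.(\c.b)) t)) p) q)
Step 1: ((((\g.(\h.((((\f.(\g.(\h.((f h) g)))) v) h) (g h)))) ((\b.(\c.b)) t)) p) q)
Step 2: (((\h.((((\f.(\g.(\h.((f h) g)))) v) h) (((\b.(\c.b)) t) h))) p) q)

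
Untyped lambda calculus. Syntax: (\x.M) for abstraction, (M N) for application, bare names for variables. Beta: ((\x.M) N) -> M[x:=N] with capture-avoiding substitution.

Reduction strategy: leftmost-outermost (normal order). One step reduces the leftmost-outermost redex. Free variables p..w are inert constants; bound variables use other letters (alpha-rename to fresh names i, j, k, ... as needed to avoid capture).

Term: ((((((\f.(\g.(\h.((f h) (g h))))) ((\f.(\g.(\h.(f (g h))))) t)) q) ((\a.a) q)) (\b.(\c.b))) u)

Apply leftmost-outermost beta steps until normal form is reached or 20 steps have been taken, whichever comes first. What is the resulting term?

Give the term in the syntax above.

Answer: (((t (q (q q))) (\b.(\c.b))) u)

Derivation:
Step 0: ((((((\f.(\g.(\h.((f h) (g h))))) ((\f.(\g.(\h.(f (g h))))) t)) q) ((\a.a) q)) (\b.(\c.b))) u)
Step 1: (((((\g.(\h.((((\f.(\g.(\h.(f (g h))))) t) h) (g h)))) q) ((\a.a) q)) (\b.(\c.b))) u)
Step 2: ((((\h.((((\f.(\g.(\h.(f (g h))))) t) h) (q h))) ((\a.a) q)) (\b.(\c.b))) u)
Step 3: ((((((\f.(\g.(\h.(f (g h))))) t) ((\a.a) q)) (q ((\a.a) q))) (\b.(\c.b))) u)
Step 4: (((((\g.(\h.(t (g h)))) ((\a.a) q)) (q ((\a.a) q))) (\b.(\c.b))) u)
Step 5: ((((\h.(t (((\a.a) q) h))) (q ((\a.a) q))) (\b.(\c.b))) u)
Step 6: (((t (((\a.a) q) (q ((\a.a) q)))) (\b.(\c.b))) u)
Step 7: (((t (q (q ((\a.a) q)))) (\b.(\c.b))) u)
Step 8: (((t (q (q q))) (\b.(\c.b))) u)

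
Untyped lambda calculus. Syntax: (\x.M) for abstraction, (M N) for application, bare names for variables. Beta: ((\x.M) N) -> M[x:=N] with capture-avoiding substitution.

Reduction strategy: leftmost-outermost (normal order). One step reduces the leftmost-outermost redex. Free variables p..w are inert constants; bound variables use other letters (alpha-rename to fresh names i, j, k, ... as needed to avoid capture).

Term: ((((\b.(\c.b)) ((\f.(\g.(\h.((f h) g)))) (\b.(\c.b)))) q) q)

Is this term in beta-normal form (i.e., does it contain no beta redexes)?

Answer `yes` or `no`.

Term: ((((\b.(\c.b)) ((\f.(\g.(\h.((f h) g)))) (\b.(\c.b)))) q) q)
Found 2 beta redex(es).

Answer: no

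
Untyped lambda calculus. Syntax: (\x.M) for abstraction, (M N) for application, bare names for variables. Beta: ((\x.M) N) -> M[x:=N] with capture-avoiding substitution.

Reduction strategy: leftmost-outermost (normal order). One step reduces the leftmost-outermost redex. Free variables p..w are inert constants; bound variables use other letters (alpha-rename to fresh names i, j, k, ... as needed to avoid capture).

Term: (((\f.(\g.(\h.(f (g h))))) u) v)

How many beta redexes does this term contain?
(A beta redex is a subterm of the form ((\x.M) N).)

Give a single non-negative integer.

Answer: 1

Derivation:
Term: (((\f.(\g.(\h.(f (g h))))) u) v)
  Redex: ((\f.(\g.(\h.(f (g h))))) u)
Total redexes: 1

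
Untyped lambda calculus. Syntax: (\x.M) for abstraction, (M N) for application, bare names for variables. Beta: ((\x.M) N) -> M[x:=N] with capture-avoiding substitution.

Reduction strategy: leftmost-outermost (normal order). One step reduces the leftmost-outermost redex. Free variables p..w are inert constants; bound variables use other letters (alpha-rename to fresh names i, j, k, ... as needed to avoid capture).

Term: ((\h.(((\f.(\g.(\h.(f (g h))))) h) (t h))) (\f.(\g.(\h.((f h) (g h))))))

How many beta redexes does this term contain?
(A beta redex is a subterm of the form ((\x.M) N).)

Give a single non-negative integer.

Term: ((\h.(((\f.(\g.(\h.(f (g h))))) h) (t h))) (\f.(\g.(\h.((f h) (g h))))))
  Redex: ((\h.(((\f.(\g.(\h.(f (g h))))) h) (t h))) (\f.(\g.(\h.((f h) (g h))))))
  Redex: ((\f.(\g.(\h.(f (g h))))) h)
Total redexes: 2

Answer: 2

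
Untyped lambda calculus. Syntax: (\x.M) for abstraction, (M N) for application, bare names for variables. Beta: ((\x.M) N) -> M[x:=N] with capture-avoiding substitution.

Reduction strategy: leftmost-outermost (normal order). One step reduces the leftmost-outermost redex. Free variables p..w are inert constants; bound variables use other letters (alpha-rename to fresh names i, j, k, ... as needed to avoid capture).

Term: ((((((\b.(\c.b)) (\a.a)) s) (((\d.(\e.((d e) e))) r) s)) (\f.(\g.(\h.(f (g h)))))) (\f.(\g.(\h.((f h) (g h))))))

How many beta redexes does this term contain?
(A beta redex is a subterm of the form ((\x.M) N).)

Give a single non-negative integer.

Answer: 2

Derivation:
Term: ((((((\b.(\c.b)) (\a.a)) s) (((\d.(\e.((d e) e))) r) s)) (\f.(\g.(\h.(f (g h)))))) (\f.(\g.(\h.((f h) (g h))))))
  Redex: ((\b.(\c.b)) (\a.a))
  Redex: ((\d.(\e.((d e) e))) r)
Total redexes: 2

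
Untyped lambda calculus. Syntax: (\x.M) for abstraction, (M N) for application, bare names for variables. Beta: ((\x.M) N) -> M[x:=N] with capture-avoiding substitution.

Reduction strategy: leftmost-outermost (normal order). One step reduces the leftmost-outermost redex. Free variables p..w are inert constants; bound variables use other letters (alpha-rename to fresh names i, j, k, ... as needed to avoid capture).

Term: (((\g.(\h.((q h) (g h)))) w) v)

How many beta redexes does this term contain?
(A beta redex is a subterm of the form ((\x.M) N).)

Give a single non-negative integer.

Term: (((\g.(\h.((q h) (g h)))) w) v)
  Redex: ((\g.(\h.((q h) (g h)))) w)
Total redexes: 1

Answer: 1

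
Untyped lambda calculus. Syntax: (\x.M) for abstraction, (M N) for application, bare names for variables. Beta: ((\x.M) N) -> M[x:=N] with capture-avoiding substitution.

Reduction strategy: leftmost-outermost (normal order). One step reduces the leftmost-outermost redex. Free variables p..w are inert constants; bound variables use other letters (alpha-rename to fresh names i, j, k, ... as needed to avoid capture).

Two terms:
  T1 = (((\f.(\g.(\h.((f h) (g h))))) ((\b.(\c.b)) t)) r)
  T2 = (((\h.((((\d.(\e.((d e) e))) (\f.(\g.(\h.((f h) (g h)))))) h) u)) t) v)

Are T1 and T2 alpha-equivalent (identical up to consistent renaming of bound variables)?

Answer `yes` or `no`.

Term 1: (((\f.(\g.(\h.((f h) (g h))))) ((\b.(\c.b)) t)) r)
Term 2: (((\h.((((\d.(\e.((d e) e))) (\f.(\g.(\h.((f h) (g h)))))) h) u)) t) v)
Alpha-equivalence: compare structure up to binder renaming.
Result: False

Answer: no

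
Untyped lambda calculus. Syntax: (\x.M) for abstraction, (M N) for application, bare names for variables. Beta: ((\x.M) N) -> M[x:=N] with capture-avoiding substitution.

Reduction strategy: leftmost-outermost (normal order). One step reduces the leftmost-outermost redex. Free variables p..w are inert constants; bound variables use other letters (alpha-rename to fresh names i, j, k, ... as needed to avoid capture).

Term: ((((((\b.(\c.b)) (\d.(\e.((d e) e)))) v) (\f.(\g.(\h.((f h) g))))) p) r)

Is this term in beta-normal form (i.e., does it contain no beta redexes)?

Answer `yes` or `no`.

Term: ((((((\b.(\c.b)) (\d.(\e.((d e) e)))) v) (\f.(\g.(\h.((f h) g))))) p) r)
Found 1 beta redex(es).

Answer: no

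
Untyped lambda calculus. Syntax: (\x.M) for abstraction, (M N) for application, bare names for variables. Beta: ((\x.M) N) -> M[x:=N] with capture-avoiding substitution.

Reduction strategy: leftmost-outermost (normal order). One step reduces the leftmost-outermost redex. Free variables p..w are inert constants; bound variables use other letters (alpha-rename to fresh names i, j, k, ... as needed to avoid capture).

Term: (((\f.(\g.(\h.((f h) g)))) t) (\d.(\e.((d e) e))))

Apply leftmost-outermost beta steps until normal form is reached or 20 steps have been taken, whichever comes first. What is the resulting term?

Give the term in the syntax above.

Answer: (\h.((t h) (\d.(\e.((d e) e)))))

Derivation:
Step 0: (((\f.(\g.(\h.((f h) g)))) t) (\d.(\e.((d e) e))))
Step 1: ((\g.(\h.((t h) g))) (\d.(\e.((d e) e))))
Step 2: (\h.((t h) (\d.(\e.((d e) e)))))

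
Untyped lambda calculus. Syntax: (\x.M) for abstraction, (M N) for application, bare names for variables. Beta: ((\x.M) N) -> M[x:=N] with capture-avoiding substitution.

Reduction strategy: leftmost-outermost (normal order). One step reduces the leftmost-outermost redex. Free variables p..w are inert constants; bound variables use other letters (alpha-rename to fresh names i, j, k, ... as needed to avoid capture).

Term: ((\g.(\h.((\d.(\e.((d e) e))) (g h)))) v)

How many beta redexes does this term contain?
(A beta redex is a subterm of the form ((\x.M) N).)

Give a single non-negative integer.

Answer: 2

Derivation:
Term: ((\g.(\h.((\d.(\e.((d e) e))) (g h)))) v)
  Redex: ((\g.(\h.((\d.(\e.((d e) e))) (g h)))) v)
  Redex: ((\d.(\e.((d e) e))) (g h))
Total redexes: 2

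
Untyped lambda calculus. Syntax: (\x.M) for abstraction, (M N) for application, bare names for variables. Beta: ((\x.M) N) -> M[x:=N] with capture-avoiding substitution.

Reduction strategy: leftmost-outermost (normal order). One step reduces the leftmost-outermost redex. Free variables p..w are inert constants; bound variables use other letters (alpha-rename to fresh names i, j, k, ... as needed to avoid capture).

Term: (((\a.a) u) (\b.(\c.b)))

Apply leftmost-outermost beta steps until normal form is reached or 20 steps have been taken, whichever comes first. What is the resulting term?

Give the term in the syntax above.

Answer: (u (\b.(\c.b)))

Derivation:
Step 0: (((\a.a) u) (\b.(\c.b)))
Step 1: (u (\b.(\c.b)))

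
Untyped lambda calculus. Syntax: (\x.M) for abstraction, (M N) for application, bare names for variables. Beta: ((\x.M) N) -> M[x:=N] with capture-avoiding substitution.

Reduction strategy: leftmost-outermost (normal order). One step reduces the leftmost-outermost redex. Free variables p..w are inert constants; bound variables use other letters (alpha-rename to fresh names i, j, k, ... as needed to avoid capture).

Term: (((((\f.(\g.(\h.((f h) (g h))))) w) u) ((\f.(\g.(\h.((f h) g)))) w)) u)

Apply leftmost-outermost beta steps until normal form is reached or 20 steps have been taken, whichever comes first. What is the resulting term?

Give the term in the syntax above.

Answer: (((w (\g.(\h.((w h) g)))) (u (\g.(\h.((w h) g))))) u)

Derivation:
Step 0: (((((\f.(\g.(\h.((f h) (g h))))) w) u) ((\f.(\g.(\h.((f h) g)))) w)) u)
Step 1: ((((\g.(\h.((w h) (g h)))) u) ((\f.(\g.(\h.((f h) g)))) w)) u)
Step 2: (((\h.((w h) (u h))) ((\f.(\g.(\h.((f h) g)))) w)) u)
Step 3: (((w ((\f.(\g.(\h.((f h) g)))) w)) (u ((\f.(\g.(\h.((f h) g)))) w))) u)
Step 4: (((w (\g.(\h.((w h) g)))) (u ((\f.(\g.(\h.((f h) g)))) w))) u)
Step 5: (((w (\g.(\h.((w h) g)))) (u (\g.(\h.((w h) g))))) u)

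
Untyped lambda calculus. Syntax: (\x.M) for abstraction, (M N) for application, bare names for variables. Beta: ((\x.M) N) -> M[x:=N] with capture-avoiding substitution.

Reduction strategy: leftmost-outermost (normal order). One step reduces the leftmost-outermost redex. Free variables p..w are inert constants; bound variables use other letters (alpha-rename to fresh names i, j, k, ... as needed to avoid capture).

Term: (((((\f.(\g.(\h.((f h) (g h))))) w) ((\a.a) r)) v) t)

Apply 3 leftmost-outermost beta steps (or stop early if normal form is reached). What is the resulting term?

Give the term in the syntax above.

Step 0: (((((\f.(\g.(\h.((f h) (g h))))) w) ((\a.a) r)) v) t)
Step 1: ((((\g.(\h.((w h) (g h)))) ((\a.a) r)) v) t)
Step 2: (((\h.((w h) (((\a.a) r) h))) v) t)
Step 3: (((w v) (((\a.a) r) v)) t)

Answer: (((w v) (((\a.a) r) v)) t)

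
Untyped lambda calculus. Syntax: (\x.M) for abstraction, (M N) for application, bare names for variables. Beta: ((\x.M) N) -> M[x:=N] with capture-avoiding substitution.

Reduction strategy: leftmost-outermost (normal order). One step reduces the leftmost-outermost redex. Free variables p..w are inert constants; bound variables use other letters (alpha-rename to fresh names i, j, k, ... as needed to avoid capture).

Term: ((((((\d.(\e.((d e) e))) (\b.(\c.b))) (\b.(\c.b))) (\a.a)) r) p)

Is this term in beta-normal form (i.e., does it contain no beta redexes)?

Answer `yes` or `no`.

Term: ((((((\d.(\e.((d e) e))) (\b.(\c.b))) (\b.(\c.b))) (\a.a)) r) p)
Found 1 beta redex(es).

Answer: no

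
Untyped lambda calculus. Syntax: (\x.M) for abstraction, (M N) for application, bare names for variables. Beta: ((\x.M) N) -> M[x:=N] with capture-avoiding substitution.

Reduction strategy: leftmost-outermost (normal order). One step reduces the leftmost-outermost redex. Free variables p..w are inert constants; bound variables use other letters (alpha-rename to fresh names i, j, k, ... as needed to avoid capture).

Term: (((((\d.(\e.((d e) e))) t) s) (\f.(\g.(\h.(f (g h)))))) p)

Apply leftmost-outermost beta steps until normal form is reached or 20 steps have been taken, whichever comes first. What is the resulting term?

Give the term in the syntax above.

Answer: ((((t s) s) (\f.(\g.(\h.(f (g h)))))) p)

Derivation:
Step 0: (((((\d.(\e.((d e) e))) t) s) (\f.(\g.(\h.(f (g h)))))) p)
Step 1: ((((\e.((t e) e)) s) (\f.(\g.(\h.(f (g h)))))) p)
Step 2: ((((t s) s) (\f.(\g.(\h.(f (g h)))))) p)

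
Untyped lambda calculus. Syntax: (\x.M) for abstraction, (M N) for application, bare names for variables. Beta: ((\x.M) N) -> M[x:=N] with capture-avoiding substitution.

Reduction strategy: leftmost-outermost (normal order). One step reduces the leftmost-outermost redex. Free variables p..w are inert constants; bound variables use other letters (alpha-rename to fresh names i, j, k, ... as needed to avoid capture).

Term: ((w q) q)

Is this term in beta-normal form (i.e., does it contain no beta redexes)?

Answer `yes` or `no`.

Answer: yes

Derivation:
Term: ((w q) q)
No beta redexes found.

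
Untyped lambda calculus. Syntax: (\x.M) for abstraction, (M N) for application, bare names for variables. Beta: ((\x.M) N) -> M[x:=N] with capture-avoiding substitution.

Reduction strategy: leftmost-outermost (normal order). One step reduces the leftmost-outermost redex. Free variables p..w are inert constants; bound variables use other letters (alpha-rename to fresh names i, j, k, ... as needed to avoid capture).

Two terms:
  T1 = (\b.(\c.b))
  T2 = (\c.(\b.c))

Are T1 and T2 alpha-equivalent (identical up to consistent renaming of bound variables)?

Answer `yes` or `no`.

Term 1: (\b.(\c.b))
Term 2: (\c.(\b.c))
Alpha-equivalence: compare structure up to binder renaming.
Result: True

Answer: yes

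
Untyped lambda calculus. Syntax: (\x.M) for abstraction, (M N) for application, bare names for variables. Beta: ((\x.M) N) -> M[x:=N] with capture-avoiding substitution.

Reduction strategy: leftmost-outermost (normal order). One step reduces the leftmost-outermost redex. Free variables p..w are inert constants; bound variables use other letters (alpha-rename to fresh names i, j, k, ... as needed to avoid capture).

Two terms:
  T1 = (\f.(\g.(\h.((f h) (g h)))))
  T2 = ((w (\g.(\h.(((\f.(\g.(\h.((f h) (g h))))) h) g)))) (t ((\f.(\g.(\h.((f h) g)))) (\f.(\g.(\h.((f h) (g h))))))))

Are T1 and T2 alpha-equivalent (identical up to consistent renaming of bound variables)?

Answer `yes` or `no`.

Term 1: (\f.(\g.(\h.((f h) (g h)))))
Term 2: ((w (\g.(\h.(((\f.(\g.(\h.((f h) (g h))))) h) g)))) (t ((\f.(\g.(\h.((f h) g)))) (\f.(\g.(\h.((f h) (g h))))))))
Alpha-equivalence: compare structure up to binder renaming.
Result: False

Answer: no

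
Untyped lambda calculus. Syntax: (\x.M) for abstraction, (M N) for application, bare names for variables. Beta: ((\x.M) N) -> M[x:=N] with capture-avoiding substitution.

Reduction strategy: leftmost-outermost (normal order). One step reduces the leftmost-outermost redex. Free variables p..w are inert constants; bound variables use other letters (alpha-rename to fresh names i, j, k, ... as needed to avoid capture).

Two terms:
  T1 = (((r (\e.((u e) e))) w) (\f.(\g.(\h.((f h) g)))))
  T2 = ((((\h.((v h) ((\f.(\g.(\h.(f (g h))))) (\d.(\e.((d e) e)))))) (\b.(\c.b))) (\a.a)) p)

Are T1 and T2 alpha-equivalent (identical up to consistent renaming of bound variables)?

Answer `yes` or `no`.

Answer: no

Derivation:
Term 1: (((r (\e.((u e) e))) w) (\f.(\g.(\h.((f h) g)))))
Term 2: ((((\h.((v h) ((\f.(\g.(\h.(f (g h))))) (\d.(\e.((d e) e)))))) (\b.(\c.b))) (\a.a)) p)
Alpha-equivalence: compare structure up to binder renaming.
Result: False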